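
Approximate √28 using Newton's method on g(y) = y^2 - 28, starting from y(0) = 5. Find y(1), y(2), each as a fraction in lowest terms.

y(1) = 53/10, y(2) = 5609/1060

g'(y) = 2y.
g(5) = -3, g'(5) = 10, so y(1) = 5 - (-3)/10 = 53/10.
g(53/10) = 9/100, g'(53/10) = 53/5, so y(2) = (53/10) - (9/100)/(53/5) = 5609/1060.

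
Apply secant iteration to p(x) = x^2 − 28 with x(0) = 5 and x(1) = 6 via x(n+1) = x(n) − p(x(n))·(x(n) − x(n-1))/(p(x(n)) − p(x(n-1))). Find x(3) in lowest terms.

p(5) = −3, p(6) = 8. x(2) = 6 − 8·(6 − 5)/(8 − (−3)) = 58/11.
p(6) = 8, p(58/11) = −24/121. x(3) = (58/11) − (−24/121)·((58/11) − 6)/((−24/121) − 8) = 164/31.

164/31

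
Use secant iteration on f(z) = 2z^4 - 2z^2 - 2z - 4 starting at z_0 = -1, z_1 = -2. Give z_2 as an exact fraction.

-14/13

f(-1) = -2, f(-2) = 24. z_2 = (-2) - 24·((-2) - (-1))/(24 - (-2)) = -14/13.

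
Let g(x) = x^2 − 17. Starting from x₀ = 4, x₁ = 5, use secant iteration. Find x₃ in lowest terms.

g(4) = −1, g(5) = 8. x₂ = 5 − 8·(5 − 4)/(8 − (−1)) = 37/9.
g(5) = 8, g(37/9) = −8/81. x₃ = (37/9) − (−8/81)·((37/9) − 5)/((−8/81) − 8) = 169/41.

169/41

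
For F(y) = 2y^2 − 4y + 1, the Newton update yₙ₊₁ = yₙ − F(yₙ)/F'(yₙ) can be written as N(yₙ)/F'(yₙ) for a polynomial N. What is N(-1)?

F'(y) = 4y − 4.
N(y) = y·F'(y) − F(y) = y·(4y − 4) − (2y^2 − 4y + 1) = 2y^2 − 1.
N(-1) = 1.

1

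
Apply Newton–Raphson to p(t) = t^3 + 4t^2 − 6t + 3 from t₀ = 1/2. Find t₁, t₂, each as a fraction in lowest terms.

p'(t) = 3t^2 + 8t − 6.
p(1/2) = 9/8, p'(1/2) = −5/4, so t₁ = (1/2) − (9/8)/(−5/4) = 7/5.
p(7/5) = 648/125, p'(7/5) = 277/25, so t₂ = (7/5) − (648/125)/(277/25) = 1291/1385.

t₁ = 7/5, t₂ = 1291/1385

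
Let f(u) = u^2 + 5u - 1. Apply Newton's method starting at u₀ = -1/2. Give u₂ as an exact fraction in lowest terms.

f'(u) = 2u + 5.
f(-1/2) = -13/4, f'(-1/2) = 4, so u₁ = (-1/2) - (-13/4)/4 = 5/16.
f(5/16) = 169/256, f'(5/16) = 45/8, so u₂ = (5/16) - (169/256)/(45/8) = 281/1440.

281/1440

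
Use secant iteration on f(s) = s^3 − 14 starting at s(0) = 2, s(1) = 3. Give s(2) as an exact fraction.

f(2) = −6, f(3) = 13. s(2) = 3 − 13·(3 − 2)/(13 − (−6)) = 44/19.

44/19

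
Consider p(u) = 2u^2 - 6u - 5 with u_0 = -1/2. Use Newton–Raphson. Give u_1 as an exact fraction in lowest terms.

-11/16

p'(u) = 4u - 6.
p(-1/2) = -3/2, p'(-1/2) = -8, so u_1 = (-1/2) - (-3/2)/(-8) = -11/16.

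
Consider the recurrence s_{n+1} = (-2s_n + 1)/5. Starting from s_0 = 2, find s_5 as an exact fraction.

387/3125

s_1 = (-2·2 + 1)/5 = -3/5.
s_2 = (-2·(-3/5) + 1)/5 = 11/25.
s_3 = (-2·(11/25) + 1)/5 = 3/125.
s_4 = (-2·(3/125) + 1)/5 = 119/625.
s_5 = (-2·(119/625) + 1)/5 = 387/3125.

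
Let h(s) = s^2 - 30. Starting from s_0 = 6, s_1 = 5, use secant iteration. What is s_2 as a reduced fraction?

h(6) = 6, h(5) = -5. s_2 = 5 - (-5)·(5 - 6)/((-5) - 6) = 60/11.

60/11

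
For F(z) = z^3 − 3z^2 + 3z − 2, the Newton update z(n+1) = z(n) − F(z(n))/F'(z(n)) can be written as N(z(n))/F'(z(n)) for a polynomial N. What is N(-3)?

−79

F'(z) = 3z^2 − 6z + 3.
N(z) = z·F'(z) − F(z) = z·(3z^2 − 6z + 3) − (z^3 − 3z^2 + 3z − 2) = 2z^3 − 3z^2 + 2.
N(-3) = −79.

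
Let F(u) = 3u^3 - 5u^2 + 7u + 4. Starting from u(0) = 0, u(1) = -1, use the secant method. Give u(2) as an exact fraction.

-4/15

F(0) = 4, F(-1) = -11. u(2) = (-1) - (-11)·((-1) - 0)/((-11) - 4) = -4/15.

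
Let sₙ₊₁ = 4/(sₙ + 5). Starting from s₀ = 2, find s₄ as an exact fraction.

s₁ = 4/(2 + 5) = 4/7.
s₂ = 4/(4/7 + 5) = 28/39.
s₃ = 4/(28/39 + 5) = 156/223.
s₄ = 4/(156/223 + 5) = 892/1271.

892/1271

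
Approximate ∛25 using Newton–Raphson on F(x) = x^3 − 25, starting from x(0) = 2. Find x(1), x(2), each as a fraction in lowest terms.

x(1) = 41/12, x(2) = 90521/30258

F'(x) = 3x^2.
F(2) = −17, F'(2) = 12, so x(1) = 2 − (−17)/12 = 41/12.
F(41/12) = 25721/1728, F'(41/12) = 1681/48, so x(2) = (41/12) − (25721/1728)/(1681/48) = 90521/30258.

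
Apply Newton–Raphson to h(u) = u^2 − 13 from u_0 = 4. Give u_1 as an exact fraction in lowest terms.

h'(u) = 2u.
h(4) = 3, h'(4) = 8, so u_1 = 4 − 3/8 = 29/8.

29/8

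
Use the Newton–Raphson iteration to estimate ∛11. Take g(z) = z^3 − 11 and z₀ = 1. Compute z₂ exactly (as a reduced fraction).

4691/1521

g'(z) = 3z^2.
g(1) = −10, g'(1) = 3, so z₁ = 1 − (−10)/3 = 13/3.
g(13/3) = 1900/27, g'(13/3) = 169/3, so z₂ = (13/3) − (1900/27)/(169/3) = 4691/1521.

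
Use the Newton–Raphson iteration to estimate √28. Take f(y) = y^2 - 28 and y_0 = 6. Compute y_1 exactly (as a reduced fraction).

f'(y) = 2y.
f(6) = 8, f'(6) = 12, so y_1 = 6 - 8/12 = 16/3.

16/3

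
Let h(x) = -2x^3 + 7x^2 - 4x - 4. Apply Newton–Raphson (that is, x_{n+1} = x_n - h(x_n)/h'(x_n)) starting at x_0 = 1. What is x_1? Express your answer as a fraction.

h'(x) = -6x^2 + 14x - 4.
h(1) = -3, h'(1) = 4, so x_1 = 1 - (-3)/4 = 7/4.

7/4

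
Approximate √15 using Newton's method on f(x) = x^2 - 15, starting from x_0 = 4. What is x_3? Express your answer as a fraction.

7380481/1905632

f'(x) = 2x.
f(4) = 1, f'(4) = 8, so x_1 = 4 - 1/8 = 31/8.
f(31/8) = 1/64, f'(31/8) = 31/4, so x_2 = (31/8) - (1/64)/(31/4) = 1921/496.
f(1921/496) = 1/246016, f'(1921/496) = 1921/248, so x_3 = (1921/496) - (1/246016)/(1921/248) = 7380481/1905632.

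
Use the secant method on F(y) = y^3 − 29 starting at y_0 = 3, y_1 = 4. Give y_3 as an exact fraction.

F(3) = −2, F(4) = 35. y_2 = 4 − 35·(4 − 3)/(35 − (−2)) = 113/37.
F(4) = 35, F(113/37) = −26040/50653. y_3 = (113/37) − (−26040/50653)·((113/37) − 4)/((−26040/50653) − 35) = 157673/51397.

157673/51397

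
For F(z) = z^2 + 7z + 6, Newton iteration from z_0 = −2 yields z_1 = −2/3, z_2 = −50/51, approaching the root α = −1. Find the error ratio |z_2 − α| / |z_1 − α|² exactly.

z_1 − α = −2/3 − (−1) = −2/3 + 1 = 1/3, so |z_1 − α| = 1/3.
z_2 − α = −50/51 − (−1) = −50/51 + 1 = 1/51, so |z_2 − α| = 1/51.
|z_1 − α|² = 1/9.
Ratio = (1/51) / (1/9) = 3/17.

3/17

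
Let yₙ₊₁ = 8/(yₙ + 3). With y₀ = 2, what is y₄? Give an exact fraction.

872/511

y₁ = 8/(2 + 3) = 8/5.
y₂ = 8/(8/5 + 3) = 40/23.
y₃ = 8/(40/23 + 3) = 184/109.
y₄ = 8/(184/109 + 3) = 872/511.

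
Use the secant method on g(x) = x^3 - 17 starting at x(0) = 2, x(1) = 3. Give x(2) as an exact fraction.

g(2) = -9, g(3) = 10. x(2) = 3 - 10·(3 - 2)/(10 - (-9)) = 47/19.

47/19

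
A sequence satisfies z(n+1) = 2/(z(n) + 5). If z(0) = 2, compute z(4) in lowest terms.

z(1) = 2/(2 + 5) = 2/7.
z(2) = 2/(2/7 + 5) = 14/37.
z(3) = 2/(14/37 + 5) = 74/199.
z(4) = 2/(74/199 + 5) = 398/1069.

398/1069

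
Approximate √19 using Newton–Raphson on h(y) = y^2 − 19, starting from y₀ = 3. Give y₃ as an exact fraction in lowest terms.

h'(y) = 2y.
h(3) = −10, h'(3) = 6, so y₁ = 3 − (−10)/6 = 14/3.
h(14/3) = 25/9, h'(14/3) = 28/3, so y₂ = (14/3) − (25/9)/(28/3) = 367/84.
h(367/84) = 625/7056, h'(367/84) = 367/42, so y₃ = (367/84) − (625/7056)/(367/42) = 268753/61656.

268753/61656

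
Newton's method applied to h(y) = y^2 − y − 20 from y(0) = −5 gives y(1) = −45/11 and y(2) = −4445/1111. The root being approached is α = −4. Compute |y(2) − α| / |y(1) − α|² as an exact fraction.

y(1) − α = −45/11 − (−4) = −45/11 + 4 = −1/11, so |y(1) − α| = 1/11.
y(2) − α = −4445/1111 − (−4) = −4445/1111 + 4 = −1/1111, so |y(2) − α| = 1/1111.
|y(1) − α|² = 1/121.
Ratio = (1/1111) / (1/121) = 11/101.

11/101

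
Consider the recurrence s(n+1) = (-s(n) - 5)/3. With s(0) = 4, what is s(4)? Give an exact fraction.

-32/27

s(1) = (-4 - 5)/3 = -3.
s(2) = (-(-3) - 5)/3 = -2/3.
s(3) = (-(-2/3) - 5)/3 = -13/9.
s(4) = (-(-13/9) - 5)/3 = -32/27.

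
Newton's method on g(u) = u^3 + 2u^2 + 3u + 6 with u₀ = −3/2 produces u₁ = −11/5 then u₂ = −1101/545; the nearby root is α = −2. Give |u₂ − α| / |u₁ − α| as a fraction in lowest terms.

11/109

u₁ − α = −11/5 − (−2) = −11/5 + 2 = −1/5, so |u₁ − α| = 1/5.
u₂ − α = −1101/545 − (−2) = −1101/545 + 2 = −11/545, so |u₂ − α| = 11/545.
Ratio = (11/545) / (1/5) = 11/109.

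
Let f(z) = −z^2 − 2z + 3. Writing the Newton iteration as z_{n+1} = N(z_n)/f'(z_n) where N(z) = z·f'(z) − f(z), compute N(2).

f'(z) = −2z − 2.
N(z) = z·f'(z) − f(z) = z·(−2z − 2) − (−z^2 − 2z + 3) = −z^2 − 3.
N(2) = −7.

−7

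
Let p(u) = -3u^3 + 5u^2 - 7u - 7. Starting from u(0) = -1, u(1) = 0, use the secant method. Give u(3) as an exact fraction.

p(-1) = 8, p(0) = -7. u(2) = 0 - (-7)·(0 - (-1))/((-7) - 8) = -7/15.
p(0) = -7, p(-7/15) = -2632/1125. u(3) = (-7/15) - (-2632/1125)·((-7/15) - 0)/((-2632/1125) - (-7)) = -75/107.

-75/107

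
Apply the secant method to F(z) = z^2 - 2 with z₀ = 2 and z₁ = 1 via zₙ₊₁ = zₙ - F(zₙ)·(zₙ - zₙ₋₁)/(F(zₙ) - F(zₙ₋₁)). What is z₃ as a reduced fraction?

F(2) = 2, F(1) = -1. z₂ = 1 - (-1)·(1 - 2)/((-1) - 2) = 4/3.
F(1) = -1, F(4/3) = -2/9. z₃ = (4/3) - (-2/9)·((4/3) - 1)/((-2/9) - (-1)) = 10/7.

10/7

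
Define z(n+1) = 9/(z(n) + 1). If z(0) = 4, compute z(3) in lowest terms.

126/59

z(1) = 9/(4 + 1) = 9/5.
z(2) = 9/(9/5 + 1) = 45/14.
z(3) = 9/(45/14 + 1) = 126/59.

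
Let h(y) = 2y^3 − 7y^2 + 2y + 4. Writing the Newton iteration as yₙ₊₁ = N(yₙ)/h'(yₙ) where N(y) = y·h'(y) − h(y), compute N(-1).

−15

h'(y) = 6y^2 − 14y + 2.
N(y) = y·h'(y) − h(y) = y·(6y^2 − 14y + 2) − (2y^3 − 7y^2 + 2y + 4) = 4y^3 − 7y^2 − 4.
N(-1) = −15.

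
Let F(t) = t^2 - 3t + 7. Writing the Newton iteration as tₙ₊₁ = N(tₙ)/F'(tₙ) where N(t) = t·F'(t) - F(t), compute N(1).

-6

F'(t) = 2t - 3.
N(t) = t·F'(t) - F(t) = t·(2t - 3) - (t^2 - 3t + 7) = t^2 - 7.
N(1) = -6.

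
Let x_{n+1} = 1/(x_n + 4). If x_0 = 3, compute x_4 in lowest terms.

123/521

x_1 = 1/(3 + 4) = 1/7.
x_2 = 1/(1/7 + 4) = 7/29.
x_3 = 1/(7/29 + 4) = 29/123.
x_4 = 1/(29/123 + 4) = 123/521.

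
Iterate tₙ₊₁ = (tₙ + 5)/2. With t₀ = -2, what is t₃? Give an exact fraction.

t₁ = ((-2) + 5)/2 = 3/2.
t₂ = ((3/2) + 5)/2 = 13/4.
t₃ = ((13/4) + 5)/2 = 33/8.

33/8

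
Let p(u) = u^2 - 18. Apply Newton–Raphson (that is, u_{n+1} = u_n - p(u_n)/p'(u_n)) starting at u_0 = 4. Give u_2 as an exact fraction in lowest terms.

p'(u) = 2u.
p(4) = -2, p'(4) = 8, so u_1 = 4 - (-2)/8 = 17/4.
p(17/4) = 1/16, p'(17/4) = 17/2, so u_2 = (17/4) - (1/16)/(17/2) = 577/136.

577/136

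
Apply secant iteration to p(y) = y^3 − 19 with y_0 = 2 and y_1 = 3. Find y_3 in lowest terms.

p(2) = −11, p(3) = 8. y_2 = 3 − 8·(3 − 2)/(8 − (−11)) = 49/19.
p(3) = 8, p(49/19) = −12672/6859. y_3 = (49/19) − (−12672/6859)·((49/19) − 3)/((−12672/6859) − 8) = 22441/8443.

22441/8443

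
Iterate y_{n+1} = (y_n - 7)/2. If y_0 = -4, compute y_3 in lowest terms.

y_1 = ((-4) - 7)/2 = -11/2.
y_2 = ((-11/2) - 7)/2 = -25/4.
y_3 = ((-25/4) - 7)/2 = -53/8.

-53/8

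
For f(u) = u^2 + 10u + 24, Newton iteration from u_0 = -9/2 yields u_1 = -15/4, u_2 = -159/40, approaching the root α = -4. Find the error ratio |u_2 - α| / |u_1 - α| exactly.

u_1 - α = -15/4 - (-4) = -15/4 + 4 = 1/4, so |u_1 - α| = 1/4.
u_2 - α = -159/40 - (-4) = -159/40 + 4 = 1/40, so |u_2 - α| = 1/40.
Ratio = (1/40) / (1/4) = 1/10.

1/10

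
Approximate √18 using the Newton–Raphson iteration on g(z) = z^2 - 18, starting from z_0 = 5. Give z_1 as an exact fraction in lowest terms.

g'(z) = 2z.
g(5) = 7, g'(5) = 10, so z_1 = 5 - 7/10 = 43/10.

43/10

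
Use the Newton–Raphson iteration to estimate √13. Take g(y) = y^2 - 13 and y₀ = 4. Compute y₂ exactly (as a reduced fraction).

1673/464

g'(y) = 2y.
g(4) = 3, g'(4) = 8, so y₁ = 4 - 3/8 = 29/8.
g(29/8) = 9/64, g'(29/8) = 29/4, so y₂ = (29/8) - (9/64)/(29/4) = 1673/464.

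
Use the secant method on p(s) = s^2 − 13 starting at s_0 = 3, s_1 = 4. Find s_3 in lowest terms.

p(3) = −4, p(4) = 3. s_2 = 4 − 3·(4 − 3)/(3 − (−4)) = 25/7.
p(4) = 3, p(25/7) = −12/49. s_3 = (25/7) − (−12/49)·((25/7) − 4)/((−12/49) − 3) = 191/53.

191/53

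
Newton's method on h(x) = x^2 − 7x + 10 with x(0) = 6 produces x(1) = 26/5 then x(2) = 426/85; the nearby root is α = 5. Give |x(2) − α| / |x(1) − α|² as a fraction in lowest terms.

x(1) − α = 26/5 − 5 = 1/5, so |x(1) − α| = 1/5.
x(2) − α = 426/85 − 5 = 1/85, so |x(2) − α| = 1/85.
|x(1) − α|² = 1/25.
Ratio = (1/85) / (1/25) = 5/17.

5/17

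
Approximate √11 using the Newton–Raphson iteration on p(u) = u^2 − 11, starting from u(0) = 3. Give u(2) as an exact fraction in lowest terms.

199/60

p'(u) = 2u.
p(3) = −2, p'(3) = 6, so u(1) = 3 − (−2)/6 = 10/3.
p(10/3) = 1/9, p'(10/3) = 20/3, so u(2) = (10/3) − (1/9)/(20/3) = 199/60.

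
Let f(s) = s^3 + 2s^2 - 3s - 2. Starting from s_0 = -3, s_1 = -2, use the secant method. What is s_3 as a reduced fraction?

f(-3) = -2, f(-2) = 4. s_2 = (-2) - 4·((-2) - (-3))/(4 - (-2)) = -8/3.
f(-2) = 4, f(-8/3) = 34/27. s_3 = (-8/3) - (34/27)·((-8/3) - (-2))/((34/27) - 4) = -110/37.

-110/37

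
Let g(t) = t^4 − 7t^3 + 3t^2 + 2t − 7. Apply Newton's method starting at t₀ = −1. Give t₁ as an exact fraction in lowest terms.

g'(t) = 4t^3 − 21t^2 + 6t + 2.
g(−1) = 2, g'(−1) = −29, so t₁ = (−1) − 2/(−29) = −27/29.

−27/29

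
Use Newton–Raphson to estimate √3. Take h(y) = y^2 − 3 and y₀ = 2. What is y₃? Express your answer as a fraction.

18817/10864

h'(y) = 2y.
h(2) = 1, h'(2) = 4, so y₁ = 2 − 1/4 = 7/4.
h(7/4) = 1/16, h'(7/4) = 7/2, so y₂ = (7/4) − (1/16)/(7/2) = 97/56.
h(97/56) = 1/3136, h'(97/56) = 97/28, so y₃ = (97/56) − (1/3136)/(97/28) = 18817/10864.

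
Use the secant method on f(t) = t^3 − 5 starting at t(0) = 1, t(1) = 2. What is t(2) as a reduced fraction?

f(1) = −4, f(2) = 3. t(2) = 2 − 3·(2 − 1)/(3 − (−4)) = 11/7.

11/7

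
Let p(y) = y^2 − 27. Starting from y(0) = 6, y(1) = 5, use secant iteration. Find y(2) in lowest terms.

57/11

p(6) = 9, p(5) = −2. y(2) = 5 − (−2)·(5 − 6)/((−2) − 9) = 57/11.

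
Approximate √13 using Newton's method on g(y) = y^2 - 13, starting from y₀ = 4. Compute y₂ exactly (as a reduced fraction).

g'(y) = 2y.
g(4) = 3, g'(4) = 8, so y₁ = 4 - 3/8 = 29/8.
g(29/8) = 9/64, g'(29/8) = 29/4, so y₂ = (29/8) - (9/64)/(29/4) = 1673/464.

1673/464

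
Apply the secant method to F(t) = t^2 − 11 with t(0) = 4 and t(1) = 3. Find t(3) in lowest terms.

73/22

F(4) = 5, F(3) = −2. t(2) = 3 − (−2)·(3 − 4)/((−2) − 5) = 23/7.
F(3) = −2, F(23/7) = −10/49. t(3) = (23/7) − (−10/49)·((23/7) − 3)/((−10/49) − (−2)) = 73/22.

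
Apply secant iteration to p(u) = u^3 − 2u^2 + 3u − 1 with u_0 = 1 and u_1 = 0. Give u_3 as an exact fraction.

4/9

p(1) = 1, p(0) = −1. u_2 = 0 − (−1)·(0 − 1)/((−1) − 1) = 1/2.
p(0) = −1, p(1/2) = 1/8. u_3 = (1/2) − (1/8)·((1/2) − 0)/((1/8) − (−1)) = 4/9.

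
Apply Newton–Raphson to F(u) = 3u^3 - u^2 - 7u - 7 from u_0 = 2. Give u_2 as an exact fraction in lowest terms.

F'(u) = 9u^2 - 2u - 7.
F(2) = -1, F'(2) = 25, so u_1 = 2 - (-1)/25 = 51/25.
F(51/25) = 428/15625, F'(51/25) = 16484/625, so u_2 = (51/25) - (428/15625)/(16484/625) = 210064/103025.

210064/103025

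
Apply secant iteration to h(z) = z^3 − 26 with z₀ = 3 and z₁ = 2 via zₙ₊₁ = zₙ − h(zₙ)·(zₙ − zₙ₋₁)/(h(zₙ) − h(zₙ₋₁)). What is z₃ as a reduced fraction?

3319/1118

h(3) = 1, h(2) = −18. z₂ = 2 − (−18)·(2 − 3)/((−18) − 1) = 56/19.
h(2) = −18, h(56/19) = −2718/6859. z₃ = (56/19) − (−2718/6859)·((56/19) − 2)/((−2718/6859) − (−18)) = 3319/1118.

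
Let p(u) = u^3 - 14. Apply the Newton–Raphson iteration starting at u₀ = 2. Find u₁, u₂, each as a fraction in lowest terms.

p'(u) = 3u^2.
p(2) = -6, p'(2) = 12, so u₁ = 2 - (-6)/12 = 5/2.
p(5/2) = 13/8, p'(5/2) = 75/4, so u₂ = (5/2) - (13/8)/(75/4) = 181/75.

u₁ = 5/2, u₂ = 181/75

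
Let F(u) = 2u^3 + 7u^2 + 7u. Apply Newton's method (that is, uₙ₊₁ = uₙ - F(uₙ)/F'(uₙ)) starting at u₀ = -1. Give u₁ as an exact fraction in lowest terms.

-3

F'(u) = 6u^2 + 14u + 7.
F(-1) = -2, F'(-1) = -1, so u₁ = (-1) - (-2)/(-1) = -3.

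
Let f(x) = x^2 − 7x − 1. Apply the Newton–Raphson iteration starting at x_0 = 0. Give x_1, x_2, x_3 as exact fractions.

f'(x) = 2x − 7.
f(0) = −1, f'(0) = −7, so x_1 = 0 − (−1)/(−7) = −1/7.
f(−1/7) = 1/49, f'(−1/7) = −51/7, so x_2 = (−1/7) − (1/49)/(−51/7) = −50/357.
f(−50/357) = 1/127449, f'(−50/357) = −2599/357, so x_3 = (−50/357) − (1/127449)/(−2599/357) = −129949/927843.

x_1 = −1/7, x_2 = −50/357, x_3 = −129949/927843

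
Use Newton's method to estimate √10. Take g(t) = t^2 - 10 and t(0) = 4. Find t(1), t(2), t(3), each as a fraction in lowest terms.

g'(t) = 2t.
g(4) = 6, g'(4) = 8, so t(1) = 4 - 6/8 = 13/4.
g(13/4) = 9/16, g'(13/4) = 13/2, so t(2) = (13/4) - (9/16)/(13/2) = 329/104.
g(329/104) = 81/10816, g'(329/104) = 329/52, so t(3) = (329/104) - (81/10816)/(329/52) = 216401/68432.

t(1) = 13/4, t(2) = 329/104, t(3) = 216401/68432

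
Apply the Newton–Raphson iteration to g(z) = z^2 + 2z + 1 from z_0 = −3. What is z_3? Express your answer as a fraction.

−5/4

g'(z) = 2z + 2.
g(−3) = 4, g'(−3) = −4, so z_1 = (−3) − 4/(−4) = −2.
g(−2) = 1, g'(−2) = −2, so z_2 = (−2) − 1/(−2) = −3/2.
g(−3/2) = 1/4, g'(−3/2) = −1, so z_3 = (−3/2) − (1/4)/(−1) = −5/4.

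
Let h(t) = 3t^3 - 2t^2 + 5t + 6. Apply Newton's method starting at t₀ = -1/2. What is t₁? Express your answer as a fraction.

-29/37

h'(t) = 9t^2 - 4t + 5.
h(-1/2) = 21/8, h'(-1/2) = 37/4, so t₁ = (-1/2) - (21/8)/(37/4) = -29/37.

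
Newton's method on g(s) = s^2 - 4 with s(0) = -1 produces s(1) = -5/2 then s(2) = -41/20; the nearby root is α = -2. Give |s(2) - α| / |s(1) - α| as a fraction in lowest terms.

s(1) - α = -5/2 - (-2) = -5/2 + 2 = -1/2, so |s(1) - α| = 1/2.
s(2) - α = -41/20 - (-2) = -41/20 + 2 = -1/20, so |s(2) - α| = 1/20.
Ratio = (1/20) / (1/2) = 1/10.

1/10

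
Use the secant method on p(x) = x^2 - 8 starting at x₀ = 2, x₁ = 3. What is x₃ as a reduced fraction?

82/29

p(2) = -4, p(3) = 1. x₂ = 3 - 1·(3 - 2)/(1 - (-4)) = 14/5.
p(3) = 1, p(14/5) = -4/25. x₃ = (14/5) - (-4/25)·((14/5) - 3)/((-4/25) - 1) = 82/29.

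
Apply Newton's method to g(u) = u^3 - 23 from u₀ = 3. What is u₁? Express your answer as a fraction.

77/27

g'(u) = 3u^2.
g(3) = 4, g'(3) = 27, so u₁ = 3 - 4/27 = 77/27.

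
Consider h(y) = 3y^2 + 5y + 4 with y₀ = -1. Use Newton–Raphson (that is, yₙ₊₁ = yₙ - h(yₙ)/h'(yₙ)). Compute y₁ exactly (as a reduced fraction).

h'(y) = 6y + 5.
h(-1) = 2, h'(-1) = -1, so y₁ = (-1) - 2/(-1) = 1.

1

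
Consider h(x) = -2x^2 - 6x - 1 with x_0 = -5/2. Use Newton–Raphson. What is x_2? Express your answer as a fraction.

h'(x) = -4x - 6.
h(-5/2) = 3/2, h'(-5/2) = 4, so x_1 = (-5/2) - (3/2)/4 = -23/8.
h(-23/8) = -9/32, h'(-23/8) = 11/2, so x_2 = (-23/8) - (-9/32)/(11/2) = -497/176.

-497/176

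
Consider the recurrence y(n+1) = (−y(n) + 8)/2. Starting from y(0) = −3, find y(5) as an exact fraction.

91/32

y(1) = (−(−3) + 8)/2 = 11/2.
y(2) = (−(11/2) + 8)/2 = 5/4.
y(3) = (−(5/4) + 8)/2 = 27/8.
y(4) = (−(27/8) + 8)/2 = 37/16.
y(5) = (−(37/16) + 8)/2 = 91/32.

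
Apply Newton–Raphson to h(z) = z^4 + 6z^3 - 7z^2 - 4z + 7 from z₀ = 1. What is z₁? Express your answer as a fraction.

h'(z) = 4z^3 + 18z^2 - 14z - 4.
h(1) = 3, h'(1) = 4, so z₁ = 1 - 3/4 = 1/4.

1/4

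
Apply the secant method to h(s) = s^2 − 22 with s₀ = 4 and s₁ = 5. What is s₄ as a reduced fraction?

h(4) = −6, h(5) = 3. s₂ = 5 − 3·(5 − 4)/(3 − (−6)) = 14/3.
h(5) = 3, h(14/3) = −2/9. s₃ = (14/3) − (−2/9)·((14/3) − 5)/((−2/9) − 3) = 136/29.
h(14/3) = −2/9, h(136/29) = −6/841. s₄ = (136/29) − (−6/841)·((136/29) − (14/3))/((−6/841) − (−2/9)) = 1909/407.

1909/407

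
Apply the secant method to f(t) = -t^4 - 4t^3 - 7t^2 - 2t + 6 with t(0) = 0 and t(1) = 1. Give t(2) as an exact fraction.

f(0) = 6, f(1) = -8. t(2) = 1 - (-8)·(1 - 0)/((-8) - 6) = 3/7.

3/7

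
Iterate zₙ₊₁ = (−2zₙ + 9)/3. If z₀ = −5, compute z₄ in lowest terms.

z₁ = (−2·(−5) + 9)/3 = 19/3.
z₂ = (−2·(19/3) + 9)/3 = −11/9.
z₃ = (−2·(−11/9) + 9)/3 = 103/27.
z₄ = (−2·(103/27) + 9)/3 = 37/81.

37/81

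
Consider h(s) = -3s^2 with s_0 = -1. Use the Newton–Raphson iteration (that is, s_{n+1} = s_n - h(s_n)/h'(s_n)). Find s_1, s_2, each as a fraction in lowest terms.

h'(s) = -6s.
h(-1) = -3, h'(-1) = 6, so s_1 = (-1) - (-3)/6 = -1/2.
h(-1/2) = -3/4, h'(-1/2) = 3, so s_2 = (-1/2) - (-3/4)/3 = -1/4.

s_1 = -1/2, s_2 = -1/4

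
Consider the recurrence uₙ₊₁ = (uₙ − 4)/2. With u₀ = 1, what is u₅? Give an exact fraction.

−123/32

u₁ = (1 − 4)/2 = −3/2.
u₂ = ((−3/2) − 4)/2 = −11/4.
u₃ = ((−11/4) − 4)/2 = −27/8.
u₄ = ((−27/8) − 4)/2 = −59/16.
u₅ = ((−59/16) − 4)/2 = −123/32.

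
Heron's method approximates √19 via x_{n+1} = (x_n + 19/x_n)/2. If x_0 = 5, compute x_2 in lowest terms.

959/220

x_1 = (5 + 19/5)/2 = 22/5.
x_2 = (22/5 + 19/(22/5))/2 = 959/220.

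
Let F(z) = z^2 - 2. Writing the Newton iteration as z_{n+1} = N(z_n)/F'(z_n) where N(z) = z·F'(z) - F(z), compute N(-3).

F'(z) = 2z.
N(z) = z·F'(z) - F(z) = z·(2z) - (z^2 - 2) = z^2 + 2.
N(-3) = 11.

11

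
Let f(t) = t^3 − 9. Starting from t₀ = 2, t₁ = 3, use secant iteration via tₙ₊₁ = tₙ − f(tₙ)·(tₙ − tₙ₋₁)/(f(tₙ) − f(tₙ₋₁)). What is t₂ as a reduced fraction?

f(2) = −1, f(3) = 18. t₂ = 3 − 18·(3 − 2)/(18 − (−1)) = 39/19.

39/19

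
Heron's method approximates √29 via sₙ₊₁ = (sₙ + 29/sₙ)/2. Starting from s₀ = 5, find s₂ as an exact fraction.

s₁ = (5 + 29/5)/2 = 27/5.
s₂ = (27/5 + 29/(27/5))/2 = 727/135.

727/135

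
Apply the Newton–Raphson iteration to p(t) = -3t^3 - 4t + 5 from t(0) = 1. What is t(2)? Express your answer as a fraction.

p'(t) = -9t^2 - 4.
p(1) = -2, p'(1) = -13, so t(1) = 1 - (-2)/(-13) = 11/13.
p(11/13) = -444/2197, p'(11/13) = -1765/169, so t(2) = (11/13) - (-444/2197)/(-1765/169) = 18971/22945.

18971/22945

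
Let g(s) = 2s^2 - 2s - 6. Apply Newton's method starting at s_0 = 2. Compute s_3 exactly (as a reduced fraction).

g'(s) = 4s - 2.
g(2) = -2, g'(2) = 6, so s_1 = 2 - (-2)/6 = 7/3.
g(7/3) = 2/9, g'(7/3) = 22/3, so s_2 = (7/3) - (2/9)/(22/3) = 76/33.
g(76/33) = 2/1089, g'(76/33) = 238/33, so s_3 = (76/33) - (2/1089)/(238/33) = 9043/3927.

9043/3927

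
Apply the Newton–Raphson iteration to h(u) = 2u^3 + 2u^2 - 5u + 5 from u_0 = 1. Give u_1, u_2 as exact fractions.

h'(u) = 6u^2 + 4u - 5.
h(1) = 4, h'(1) = 5, so u_1 = 1 - 4/5 = 1/5.
h(1/5) = 512/125, h'(1/5) = -99/25, so u_2 = (1/5) - (512/125)/(-99/25) = 611/495.

u_1 = 1/5, u_2 = 611/495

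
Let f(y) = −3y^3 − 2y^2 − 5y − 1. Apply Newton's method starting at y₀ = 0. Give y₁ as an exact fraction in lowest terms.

f'(y) = −9y^2 − 4y − 5.
f(0) = −1, f'(0) = −5, so y₁ = 0 − (−1)/(−5) = −1/5.

−1/5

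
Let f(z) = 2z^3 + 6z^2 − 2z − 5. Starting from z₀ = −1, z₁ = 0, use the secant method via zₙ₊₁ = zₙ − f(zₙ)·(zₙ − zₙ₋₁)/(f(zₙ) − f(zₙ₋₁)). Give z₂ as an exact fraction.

−5/6

f(−1) = 1, f(0) = −5. z₂ = 0 − (−5)·(0 − (−1))/((−5) − 1) = −5/6.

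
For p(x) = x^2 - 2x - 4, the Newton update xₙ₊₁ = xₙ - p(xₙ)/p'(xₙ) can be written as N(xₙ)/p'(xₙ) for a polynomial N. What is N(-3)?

13

p'(x) = 2x - 2.
N(x) = x·p'(x) - p(x) = x·(2x - 2) - (x^2 - 2x - 4) = x^2 + 4.
N(-3) = 13.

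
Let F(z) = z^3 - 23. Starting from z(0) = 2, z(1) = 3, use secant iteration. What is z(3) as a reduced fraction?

25793/9079

F(2) = -15, F(3) = 4. z(2) = 3 - 4·(3 - 2)/(4 - (-15)) = 53/19.
F(3) = 4, F(53/19) = -8880/6859. z(3) = (53/19) - (-8880/6859)·((53/19) - 3)/((-8880/6859) - 4) = 25793/9079.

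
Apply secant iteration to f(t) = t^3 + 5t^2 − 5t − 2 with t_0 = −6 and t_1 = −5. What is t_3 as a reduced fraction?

f(−6) = −8, f(−5) = 23. t_2 = (−5) − 23·((−5) − (−6))/(23 − (−8)) = −178/31.
f(−5) = 23, f(−178/31) = 66976/29791. t_3 = (−178/31) − (66976/29791)·((−178/31) − (−5))/((66976/29791) − 23) = −156498/26879.

−156498/26879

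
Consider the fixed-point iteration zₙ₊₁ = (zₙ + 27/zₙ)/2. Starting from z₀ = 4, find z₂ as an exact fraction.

z₁ = (4 + 27/4)/2 = 43/8.
z₂ = (43/8 + 27/(43/8))/2 = 3577/688.

3577/688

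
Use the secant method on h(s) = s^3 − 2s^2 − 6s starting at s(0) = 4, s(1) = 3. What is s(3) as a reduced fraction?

h(4) = 8, h(3) = −9. s(2) = 3 − (−9)·(3 − 4)/((−9) − 8) = 60/17.
h(3) = −9, h(60/17) = −10440/4913. s(3) = (60/17) − (−10440/4913)·((60/17) − 3)/((−10440/4913) − (−9)) = 1540/417.

1540/417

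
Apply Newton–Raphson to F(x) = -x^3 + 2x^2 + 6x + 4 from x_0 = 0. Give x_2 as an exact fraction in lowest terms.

-34/27

F'(x) = -3x^2 + 4x + 6.
F(0) = 4, F'(0) = 6, so x_1 = 0 - 4/6 = -2/3.
F(-2/3) = 32/27, F'(-2/3) = 2, so x_2 = (-2/3) - (32/27)/2 = -34/27.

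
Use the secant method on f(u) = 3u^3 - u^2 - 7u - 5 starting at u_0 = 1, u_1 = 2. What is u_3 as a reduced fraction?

f(1) = -10, f(2) = 1. u_2 = 2 - 1·(2 - 1)/(1 - (-10)) = 21/11.
f(2) = 1, f(21/11) = -1510/1331. u_3 = (21/11) - (-1510/1331)·((21/11) - 2)/((-1510/1331) - 1) = 5561/2841.

5561/2841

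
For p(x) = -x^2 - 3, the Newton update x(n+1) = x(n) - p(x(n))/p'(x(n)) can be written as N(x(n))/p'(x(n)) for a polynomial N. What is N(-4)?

p'(x) = -2x.
N(x) = x·p'(x) - p(x) = x·(-2x) - (-x^2 - 3) = -x^2 + 3.
N(-4) = -13.

-13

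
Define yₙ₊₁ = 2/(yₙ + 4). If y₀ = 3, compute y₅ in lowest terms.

y₁ = 2/(3 + 4) = 2/7.
y₂ = 2/(2/7 + 4) = 7/15.
y₃ = 2/(7/15 + 4) = 30/67.
y₄ = 2/(30/67 + 4) = 67/149.
y₅ = 2/(67/149 + 4) = 298/663.

298/663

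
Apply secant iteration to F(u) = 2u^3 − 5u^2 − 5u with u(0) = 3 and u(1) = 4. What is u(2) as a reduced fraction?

54/17

F(3) = −6, F(4) = 28. u(2) = 4 − 28·(4 − 3)/(28 − (−6)) = 54/17.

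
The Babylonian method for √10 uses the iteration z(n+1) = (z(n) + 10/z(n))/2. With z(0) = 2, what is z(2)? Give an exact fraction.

89/28

z(1) = (2 + 10/2)/2 = 7/2.
z(2) = (7/2 + 10/(7/2))/2 = 89/28.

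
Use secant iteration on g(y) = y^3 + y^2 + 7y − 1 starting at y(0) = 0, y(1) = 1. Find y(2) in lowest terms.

g(0) = −1, g(1) = 8. y(2) = 1 − 8·(1 − 0)/(8 − (−1)) = 1/9.

1/9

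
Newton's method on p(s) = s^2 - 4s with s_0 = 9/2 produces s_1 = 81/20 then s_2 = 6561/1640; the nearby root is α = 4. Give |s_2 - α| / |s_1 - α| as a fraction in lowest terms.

1/82

s_1 - α = 81/20 - 4 = 1/20, so |s_1 - α| = 1/20.
s_2 - α = 6561/1640 - 4 = 1/1640, so |s_2 - α| = 1/1640.
Ratio = (1/1640) / (1/20) = 1/82.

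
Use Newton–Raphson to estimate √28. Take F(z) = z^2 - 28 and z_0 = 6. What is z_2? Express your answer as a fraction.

F'(z) = 2z.
F(6) = 8, F'(6) = 12, so z_1 = 6 - 8/12 = 16/3.
F(16/3) = 4/9, F'(16/3) = 32/3, so z_2 = (16/3) - (4/9)/(32/3) = 127/24.

127/24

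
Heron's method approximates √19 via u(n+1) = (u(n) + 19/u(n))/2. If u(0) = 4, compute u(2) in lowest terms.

u(1) = (4 + 19/4)/2 = 35/8.
u(2) = (35/8 + 19/(35/8))/2 = 2441/560.

2441/560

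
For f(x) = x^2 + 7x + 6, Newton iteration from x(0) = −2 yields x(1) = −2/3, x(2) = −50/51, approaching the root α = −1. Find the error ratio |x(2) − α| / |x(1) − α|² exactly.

x(1) − α = −2/3 − (−1) = −2/3 + 1 = 1/3, so |x(1) − α| = 1/3.
x(2) − α = −50/51 − (−1) = −50/51 + 1 = 1/51, so |x(2) − α| = 1/51.
|x(1) − α|² = 1/9.
Ratio = (1/51) / (1/9) = 3/17.

3/17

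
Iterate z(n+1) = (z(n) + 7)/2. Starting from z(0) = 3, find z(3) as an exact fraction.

13/2

z(1) = (3 + 7)/2 = 5.
z(2) = (5 + 7)/2 = 6.
z(3) = (6 + 7)/2 = 13/2.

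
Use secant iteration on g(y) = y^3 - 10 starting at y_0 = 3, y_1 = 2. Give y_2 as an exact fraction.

40/19

g(3) = 17, g(2) = -2. y_2 = 2 - (-2)·(2 - 3)/((-2) - 17) = 40/19.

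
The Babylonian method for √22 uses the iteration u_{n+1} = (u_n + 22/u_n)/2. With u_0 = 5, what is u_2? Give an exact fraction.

4409/940

u_1 = (5 + 22/5)/2 = 47/10.
u_2 = (47/10 + 22/(47/10))/2 = 4409/940.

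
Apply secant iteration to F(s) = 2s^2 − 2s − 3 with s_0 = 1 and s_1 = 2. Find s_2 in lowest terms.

F(1) = −3, F(2) = 1. s_2 = 2 − 1·(2 − 1)/(1 − (−3)) = 7/4.

7/4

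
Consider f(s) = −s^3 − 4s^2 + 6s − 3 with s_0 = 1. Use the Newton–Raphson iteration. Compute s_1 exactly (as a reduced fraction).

f'(s) = −3s^2 − 8s + 6.
f(1) = −2, f'(1) = −5, so s_1 = 1 − (−2)/(−5) = 3/5.

3/5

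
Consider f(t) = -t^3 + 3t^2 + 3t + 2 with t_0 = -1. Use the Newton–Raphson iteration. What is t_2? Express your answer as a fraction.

f'(t) = -3t^2 + 6t + 3.
f(-1) = 3, f'(-1) = -6, so t_1 = (-1) - 3/(-6) = -1/2.
f(-1/2) = 11/8, f'(-1/2) = -3/4, so t_2 = (-1/2) - (11/8)/(-3/4) = 4/3.

4/3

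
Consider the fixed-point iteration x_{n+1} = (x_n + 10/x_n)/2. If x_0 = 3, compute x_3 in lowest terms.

x_1 = (3 + 10/3)/2 = 19/6.
x_2 = (19/6 + 10/(19/6))/2 = 721/228.
x_3 = (721/228 + 10/(721/228))/2 = 1039681/328776.

1039681/328776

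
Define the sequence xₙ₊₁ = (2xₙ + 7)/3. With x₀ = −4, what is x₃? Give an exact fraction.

x₁ = (2·(−4) + 7)/3 = −1/3.
x₂ = (2·(−1/3) + 7)/3 = 19/9.
x₃ = (2·(19/9) + 7)/3 = 101/27.

101/27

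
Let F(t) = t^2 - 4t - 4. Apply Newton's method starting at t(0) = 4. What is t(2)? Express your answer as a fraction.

F'(t) = 2t - 4.
F(4) = -4, F'(4) = 4, so t(1) = 4 - (-4)/4 = 5.
F(5) = 1, F'(5) = 6, so t(2) = 5 - 1/6 = 29/6.

29/6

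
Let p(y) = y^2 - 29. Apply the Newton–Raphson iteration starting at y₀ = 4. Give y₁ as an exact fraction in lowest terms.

45/8

p'(y) = 2y.
p(4) = -13, p'(4) = 8, so y₁ = 4 - (-13)/8 = 45/8.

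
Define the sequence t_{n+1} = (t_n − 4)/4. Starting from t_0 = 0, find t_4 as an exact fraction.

t_1 = (0 − 4)/4 = −1.
t_2 = ((−1) − 4)/4 = −5/4.
t_3 = ((−5/4) − 4)/4 = −21/16.
t_4 = ((−21/16) − 4)/4 = −85/64.

−85/64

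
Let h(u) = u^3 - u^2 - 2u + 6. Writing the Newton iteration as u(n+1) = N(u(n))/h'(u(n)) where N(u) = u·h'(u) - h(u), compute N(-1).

h'(u) = 3u^2 - 2u - 2.
N(u) = u·h'(u) - h(u) = u·(3u^2 - 2u - 2) - (u^3 - u^2 - 2u + 6) = 2u^3 - u^2 - 6.
N(-1) = -9.

-9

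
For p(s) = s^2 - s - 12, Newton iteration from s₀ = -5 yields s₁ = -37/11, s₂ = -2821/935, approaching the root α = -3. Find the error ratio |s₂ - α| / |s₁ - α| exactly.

4/85

s₁ - α = -37/11 - (-3) = -37/11 + 3 = -4/11, so |s₁ - α| = 4/11.
s₂ - α = -2821/935 - (-3) = -2821/935 + 3 = -16/935, so |s₂ - α| = 16/935.
Ratio = (16/935) / (4/11) = 4/85.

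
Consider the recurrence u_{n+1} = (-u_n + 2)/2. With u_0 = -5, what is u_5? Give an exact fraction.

27/32

u_1 = (-(-5) + 2)/2 = 7/2.
u_2 = (-(7/2) + 2)/2 = -3/4.
u_3 = (-(-3/4) + 2)/2 = 11/8.
u_4 = (-(11/8) + 2)/2 = 5/16.
u_5 = (-(5/16) + 2)/2 = 27/32.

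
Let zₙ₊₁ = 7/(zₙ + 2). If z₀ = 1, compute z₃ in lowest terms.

z₁ = 7/(1 + 2) = 7/3.
z₂ = 7/(7/3 + 2) = 21/13.
z₃ = 7/(21/13 + 2) = 91/47.

91/47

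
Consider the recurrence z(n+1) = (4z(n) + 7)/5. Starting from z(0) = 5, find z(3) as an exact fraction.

747/125

z(1) = (4·5 + 7)/5 = 27/5.
z(2) = (4·(27/5) + 7)/5 = 143/25.
z(3) = (4·(143/25) + 7)/5 = 747/125.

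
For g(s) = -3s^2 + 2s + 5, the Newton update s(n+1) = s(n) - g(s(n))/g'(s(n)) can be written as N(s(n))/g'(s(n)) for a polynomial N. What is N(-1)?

-8

g'(s) = -6s + 2.
N(s) = s·g'(s) - g(s) = s·(-6s + 2) - (-3s^2 + 2s + 5) = -3s^2 - 5.
N(-1) = -8.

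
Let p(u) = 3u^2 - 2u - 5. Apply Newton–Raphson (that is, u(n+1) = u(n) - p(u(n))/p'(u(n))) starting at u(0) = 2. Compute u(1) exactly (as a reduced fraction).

p'(u) = 6u - 2.
p(2) = 3, p'(2) = 10, so u(1) = 2 - 3/10 = 17/10.

17/10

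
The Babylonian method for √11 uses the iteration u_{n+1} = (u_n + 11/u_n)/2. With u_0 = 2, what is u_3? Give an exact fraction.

u_1 = (2 + 11/2)/2 = 15/4.
u_2 = (15/4 + 11/(15/4))/2 = 401/120.
u_3 = (401/120 + 11/(401/120))/2 = 319201/96240.

319201/96240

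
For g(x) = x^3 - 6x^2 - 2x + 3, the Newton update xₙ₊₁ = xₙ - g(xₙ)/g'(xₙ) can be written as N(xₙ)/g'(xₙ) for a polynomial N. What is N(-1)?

-11

g'(x) = 3x^2 - 12x - 2.
N(x) = x·g'(x) - g(x) = x·(3x^2 - 12x - 2) - (x^3 - 6x^2 - 2x + 3) = 2x^3 - 6x^2 - 3.
N(-1) = -11.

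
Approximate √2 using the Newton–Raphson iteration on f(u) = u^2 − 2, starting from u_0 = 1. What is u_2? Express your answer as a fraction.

f'(u) = 2u.
f(1) = −1, f'(1) = 2, so u_1 = 1 − (−1)/2 = 3/2.
f(3/2) = 1/4, f'(3/2) = 3, so u_2 = (3/2) − (1/4)/3 = 17/12.

17/12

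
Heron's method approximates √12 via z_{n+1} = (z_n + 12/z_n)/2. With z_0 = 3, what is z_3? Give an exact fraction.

18817/5432

z_1 = (3 + 12/3)/2 = 7/2.
z_2 = (7/2 + 12/(7/2))/2 = 97/28.
z_3 = (97/28 + 12/(97/28))/2 = 18817/5432.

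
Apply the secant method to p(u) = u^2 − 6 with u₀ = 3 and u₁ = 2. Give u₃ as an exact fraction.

27/11

p(3) = 3, p(2) = −2. u₂ = 2 − (−2)·(2 − 3)/((−2) − 3) = 12/5.
p(2) = −2, p(12/5) = −6/25. u₃ = (12/5) − (−6/25)·((12/5) − 2)/((−6/25) − (−2)) = 27/11.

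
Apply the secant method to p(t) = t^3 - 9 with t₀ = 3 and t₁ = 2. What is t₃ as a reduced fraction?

9255/4447

p(3) = 18, p(2) = -1. t₂ = 2 - (-1)·(2 - 3)/((-1) - 18) = 39/19.
p(2) = -1, p(39/19) = -2412/6859. t₃ = (39/19) - (-2412/6859)·((39/19) - 2)/((-2412/6859) - (-1)) = 9255/4447.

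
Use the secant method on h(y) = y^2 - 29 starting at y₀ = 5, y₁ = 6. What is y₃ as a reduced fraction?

673/125

h(5) = -4, h(6) = 7. y₂ = 6 - 7·(6 - 5)/(7 - (-4)) = 59/11.
h(6) = 7, h(59/11) = -28/121. y₃ = (59/11) - (-28/121)·((59/11) - 6)/((-28/121) - 7) = 673/125.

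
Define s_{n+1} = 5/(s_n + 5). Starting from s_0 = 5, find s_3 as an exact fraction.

s_1 = 5/(5 + 5) = 1/2.
s_2 = 5/(1/2 + 5) = 10/11.
s_3 = 5/(10/11 + 5) = 11/13.

11/13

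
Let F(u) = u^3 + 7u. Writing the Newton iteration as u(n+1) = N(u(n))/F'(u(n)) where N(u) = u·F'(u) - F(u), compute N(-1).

F'(u) = 3u^2 + 7.
N(u) = u·F'(u) - F(u) = u·(3u^2 + 7) - (u^3 + 7u) = 2u^3.
N(-1) = -2.

-2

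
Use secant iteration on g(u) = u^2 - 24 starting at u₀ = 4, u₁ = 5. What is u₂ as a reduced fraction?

g(4) = -8, g(5) = 1. u₂ = 5 - 1·(5 - 4)/(1 - (-8)) = 44/9.

44/9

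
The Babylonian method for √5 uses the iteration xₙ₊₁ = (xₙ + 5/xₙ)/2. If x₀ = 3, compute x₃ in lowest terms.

x₁ = (3 + 5/3)/2 = 7/3.
x₂ = (7/3 + 5/(7/3))/2 = 47/21.
x₃ = (47/21 + 5/(47/21))/2 = 2207/987.

2207/987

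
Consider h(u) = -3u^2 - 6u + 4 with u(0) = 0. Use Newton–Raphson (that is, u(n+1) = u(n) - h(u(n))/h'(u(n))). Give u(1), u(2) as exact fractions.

u(1) = 2/3, u(2) = 8/15

h'(u) = -6u - 6.
h(0) = 4, h'(0) = -6, so u(1) = 0 - 4/(-6) = 2/3.
h(2/3) = -4/3, h'(2/3) = -10, so u(2) = (2/3) - (-4/3)/(-10) = 8/15.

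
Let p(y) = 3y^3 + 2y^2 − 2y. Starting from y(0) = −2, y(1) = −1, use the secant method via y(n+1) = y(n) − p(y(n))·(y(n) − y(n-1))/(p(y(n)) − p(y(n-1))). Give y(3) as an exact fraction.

−770/601

p(−2) = −12, p(−1) = 1. y(2) = (−1) − 1·((−1) − (−2))/(1 − (−12)) = −14/13.
p(−1) = 1, p(−14/13) = 1596/2197. y(3) = (−14/13) − (1596/2197)·((−14/13) − (−1))/((1596/2197) − 1) = −770/601.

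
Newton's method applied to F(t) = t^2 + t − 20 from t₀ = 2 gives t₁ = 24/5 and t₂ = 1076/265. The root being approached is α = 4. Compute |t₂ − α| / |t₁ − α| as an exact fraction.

4/53

t₁ − α = 24/5 − 4 = 4/5, so |t₁ − α| = 4/5.
t₂ − α = 1076/265 − 4 = 16/265, so |t₂ − α| = 16/265.
Ratio = (16/265) / (4/5) = 4/53.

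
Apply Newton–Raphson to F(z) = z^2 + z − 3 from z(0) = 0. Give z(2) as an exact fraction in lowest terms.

F'(z) = 2z + 1.
F(0) = −3, F'(0) = 1, so z(1) = 0 − (−3)/1 = 3.
F(3) = 9, F'(3) = 7, so z(2) = 3 − 9/7 = 12/7.

12/7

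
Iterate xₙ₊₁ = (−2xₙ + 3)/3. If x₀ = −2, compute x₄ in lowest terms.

7/81

x₁ = (−2·(−2) + 3)/3 = 7/3.
x₂ = (−2·(7/3) + 3)/3 = −5/9.
x₃ = (−2·(−5/9) + 3)/3 = 37/27.
x₄ = (−2·(37/27) + 3)/3 = 7/81.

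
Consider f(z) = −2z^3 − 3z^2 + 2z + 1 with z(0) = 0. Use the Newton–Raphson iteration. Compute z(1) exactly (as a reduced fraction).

−1/2

f'(z) = −6z^2 − 6z + 2.
f(0) = 1, f'(0) = 2, so z(1) = 0 − 1/2 = −1/2.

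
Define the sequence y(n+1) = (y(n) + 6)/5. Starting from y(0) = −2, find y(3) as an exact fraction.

184/125

y(1) = ((−2) + 6)/5 = 4/5.
y(2) = ((4/5) + 6)/5 = 34/25.
y(3) = ((34/25) + 6)/5 = 184/125.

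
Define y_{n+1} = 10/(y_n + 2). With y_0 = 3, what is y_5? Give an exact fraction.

190/83

y_1 = 10/(3 + 2) = 2.
y_2 = 10/(2 + 2) = 5/2.
y_3 = 10/(5/2 + 2) = 20/9.
y_4 = 10/(20/9 + 2) = 45/19.
y_5 = 10/(45/19 + 2) = 190/83.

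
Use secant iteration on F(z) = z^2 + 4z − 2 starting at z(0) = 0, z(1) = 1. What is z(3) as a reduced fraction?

4/9

F(0) = −2, F(1) = 3. z(2) = 1 − 3·(1 − 0)/(3 − (−2)) = 2/5.
F(1) = 3, F(2/5) = −6/25. z(3) = (2/5) − (−6/25)·((2/5) − 1)/((−6/25) − 3) = 4/9.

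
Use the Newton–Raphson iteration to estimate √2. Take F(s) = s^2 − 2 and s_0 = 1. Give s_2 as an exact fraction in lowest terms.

17/12

F'(s) = 2s.
F(1) = −1, F'(1) = 2, so s_1 = 1 − (−1)/2 = 3/2.
F(3/2) = 1/4, F'(3/2) = 3, so s_2 = (3/2) − (1/4)/3 = 17/12.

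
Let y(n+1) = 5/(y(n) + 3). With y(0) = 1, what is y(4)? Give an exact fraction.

y(1) = 5/(1 + 3) = 5/4.
y(2) = 5/(5/4 + 3) = 20/17.
y(3) = 5/(20/17 + 3) = 85/71.
y(4) = 5/(85/71 + 3) = 355/298.

355/298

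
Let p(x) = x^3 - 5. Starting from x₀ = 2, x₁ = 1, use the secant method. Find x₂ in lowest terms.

p(2) = 3, p(1) = -4. x₂ = 1 - (-4)·(1 - 2)/((-4) - 3) = 11/7.

11/7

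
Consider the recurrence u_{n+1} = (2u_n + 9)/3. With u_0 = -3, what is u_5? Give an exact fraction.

u_1 = (2·(-3) + 9)/3 = 1.
u_2 = (2·1 + 9)/3 = 11/3.
u_3 = (2·(11/3) + 9)/3 = 49/9.
u_4 = (2·(49/9) + 9)/3 = 179/27.
u_5 = (2·(179/27) + 9)/3 = 601/81.

601/81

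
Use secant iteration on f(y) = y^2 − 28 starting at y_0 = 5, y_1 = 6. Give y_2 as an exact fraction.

f(5) = −3, f(6) = 8. y_2 = 6 − 8·(6 − 5)/(8 − (−3)) = 58/11.

58/11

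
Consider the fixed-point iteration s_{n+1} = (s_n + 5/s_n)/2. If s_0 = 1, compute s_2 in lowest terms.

s_1 = (1 + 5/1)/2 = 3.
s_2 = (3 + 5/3)/2 = 7/3.

7/3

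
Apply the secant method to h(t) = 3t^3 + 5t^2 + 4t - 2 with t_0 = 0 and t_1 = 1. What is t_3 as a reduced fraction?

41/161

h(0) = -2, h(1) = 10. t_2 = 1 - 10·(1 - 0)/(10 - (-2)) = 1/6.
h(1) = 10, h(1/6) = -85/72. t_3 = (1/6) - (-85/72)·((1/6) - 1)/((-85/72) - 10) = 41/161.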